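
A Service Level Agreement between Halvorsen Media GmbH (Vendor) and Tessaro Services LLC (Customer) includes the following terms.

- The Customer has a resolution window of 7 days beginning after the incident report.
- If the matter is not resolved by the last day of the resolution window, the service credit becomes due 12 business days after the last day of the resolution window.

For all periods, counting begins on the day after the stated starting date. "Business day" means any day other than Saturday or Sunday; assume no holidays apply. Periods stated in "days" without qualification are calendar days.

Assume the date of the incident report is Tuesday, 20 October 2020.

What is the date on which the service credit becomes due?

12 November 2020

The last day of the resolution window: 20 October 2020 + 7 days = 27 October 2020.
From Tuesday, 27 October 2020, 12 business days (Oct 28, Oct 29, Oct 30, Nov 2, …, Nov 10, Nov 11, Nov 12, skipping weekends) brings us to Thursday, 12 November 2020, which is the date on which the service credit becomes due.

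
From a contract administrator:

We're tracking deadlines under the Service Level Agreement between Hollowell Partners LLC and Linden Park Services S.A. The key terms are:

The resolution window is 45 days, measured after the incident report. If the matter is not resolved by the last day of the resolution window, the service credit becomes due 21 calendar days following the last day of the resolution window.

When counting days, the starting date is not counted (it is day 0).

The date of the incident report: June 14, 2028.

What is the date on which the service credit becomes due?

The last day of the resolution window: 45 calendar days after June 14, 2028 is July 29, 2028.
The date on which the service credit becomes due: 21 calendar days after July 29, 2028 is August 19, 2028.

August 19, 2028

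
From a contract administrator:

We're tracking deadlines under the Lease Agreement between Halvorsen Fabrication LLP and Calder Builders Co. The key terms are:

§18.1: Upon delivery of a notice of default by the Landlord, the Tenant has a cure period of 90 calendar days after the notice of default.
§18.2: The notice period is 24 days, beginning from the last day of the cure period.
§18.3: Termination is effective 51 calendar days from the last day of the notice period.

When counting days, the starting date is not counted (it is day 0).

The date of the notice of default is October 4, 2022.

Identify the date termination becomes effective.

March 18, 2023

Adding 90 calendar days to October 4, 2022 gives January 2, 2023, which is the last day of the cure period.
The last day of the notice period: 24 calendar days after January 2, 2023 is January 26, 2023.
The date termination becomes effective: January 26, 2023 + 51 days = March 18, 2023.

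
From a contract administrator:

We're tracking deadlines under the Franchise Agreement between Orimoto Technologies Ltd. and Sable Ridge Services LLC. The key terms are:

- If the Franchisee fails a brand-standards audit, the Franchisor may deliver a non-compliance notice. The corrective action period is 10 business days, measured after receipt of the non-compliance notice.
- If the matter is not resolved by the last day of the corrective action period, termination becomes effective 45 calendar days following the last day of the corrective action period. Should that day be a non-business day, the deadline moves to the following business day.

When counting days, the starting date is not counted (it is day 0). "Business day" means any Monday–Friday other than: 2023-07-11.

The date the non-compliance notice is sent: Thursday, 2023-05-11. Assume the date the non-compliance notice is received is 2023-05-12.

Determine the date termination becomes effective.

2023-07-10

From Friday, 2023-05-12, 10 business days (May 15, May 16, May 17, May 18, May 19, May 22, May 23, May 24, May 25, May 26, skipping weekends) brings us to Friday, 2023-05-26, which is the last day of the corrective action period.
The date termination becomes effective: 2023-05-26 + 45 days = 2023-07-10. 2023-07-10 is a Monday and is not a listed holiday, so no roll-forward applies.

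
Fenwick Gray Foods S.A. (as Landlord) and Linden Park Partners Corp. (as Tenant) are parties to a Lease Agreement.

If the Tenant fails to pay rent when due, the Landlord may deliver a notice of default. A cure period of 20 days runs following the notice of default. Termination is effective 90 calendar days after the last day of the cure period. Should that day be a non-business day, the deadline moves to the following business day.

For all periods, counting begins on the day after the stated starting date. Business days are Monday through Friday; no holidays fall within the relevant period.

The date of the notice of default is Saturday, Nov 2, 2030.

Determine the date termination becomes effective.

Feb 20, 2031

The last day of the cure period: Nov 2, 2030 + 20 days = Nov 22, 2030.
Adding 90 calendar days to Nov 22, 2030 gives Feb 20, 2031, which is the date termination becomes effective. Feb 20, 2031 is a Thursday, so no roll-forward applies.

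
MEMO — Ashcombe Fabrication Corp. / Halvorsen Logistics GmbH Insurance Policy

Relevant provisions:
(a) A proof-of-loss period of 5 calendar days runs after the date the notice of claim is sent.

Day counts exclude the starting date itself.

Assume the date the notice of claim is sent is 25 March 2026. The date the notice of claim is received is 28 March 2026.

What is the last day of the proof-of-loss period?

30 March 2026

The last day of the proof-of-loss period: 5 calendar days after 25 March 2026 is 30 March 2026.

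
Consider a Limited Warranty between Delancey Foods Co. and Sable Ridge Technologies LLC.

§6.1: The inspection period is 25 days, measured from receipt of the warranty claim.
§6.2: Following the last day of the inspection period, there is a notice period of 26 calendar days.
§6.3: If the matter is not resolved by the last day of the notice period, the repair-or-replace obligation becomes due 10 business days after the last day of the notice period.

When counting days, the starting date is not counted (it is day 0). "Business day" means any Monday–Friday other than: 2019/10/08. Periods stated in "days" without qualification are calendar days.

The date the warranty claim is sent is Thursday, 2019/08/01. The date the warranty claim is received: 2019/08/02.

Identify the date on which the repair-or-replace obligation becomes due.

2019/10/04

Adding 25 calendar days to 2019/08/02 gives 2019/08/27, which is the last day of the inspection period.
The last day of the notice period: 2019/08/27 + 26 days = 2019/09/22.
The date on which the repair-or-replace obligation becomes due: 10 business days after Sunday, 2019/09/22, skipping weekends — Sep 23, Sep 24, Sep 25, Sep 26, Sep 27, Sep 30, Oct 1, Oct 2, Oct 3, Oct 4 — lands on Friday, 2019/10/04.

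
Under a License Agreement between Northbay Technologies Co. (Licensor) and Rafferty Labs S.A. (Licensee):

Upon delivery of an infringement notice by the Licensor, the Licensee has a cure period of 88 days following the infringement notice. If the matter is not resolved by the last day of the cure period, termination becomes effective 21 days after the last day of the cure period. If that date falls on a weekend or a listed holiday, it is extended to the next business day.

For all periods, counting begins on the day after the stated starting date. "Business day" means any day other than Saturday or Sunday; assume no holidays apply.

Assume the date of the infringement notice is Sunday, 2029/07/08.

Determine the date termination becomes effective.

The last day of the cure period: 88 calendar days after 2029/07/08 is 2029/10/04.
The date termination becomes effective: 2029/10/04 + 21 days = 2029/10/25. 2029/10/25 is a Thursday, so no roll-forward applies.

2029/10/25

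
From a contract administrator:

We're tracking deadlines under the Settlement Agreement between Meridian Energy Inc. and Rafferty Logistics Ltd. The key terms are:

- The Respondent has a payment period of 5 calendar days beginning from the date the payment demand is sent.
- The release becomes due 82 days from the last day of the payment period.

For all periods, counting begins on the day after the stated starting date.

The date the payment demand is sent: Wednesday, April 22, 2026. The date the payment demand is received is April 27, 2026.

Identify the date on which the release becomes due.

Adding 5 calendar days to April 22, 2026 gives April 27, 2026, which is the last day of the payment period.
The date on which the release becomes due: 82 calendar days after April 27, 2026 is July 18, 2026.

July 18, 2026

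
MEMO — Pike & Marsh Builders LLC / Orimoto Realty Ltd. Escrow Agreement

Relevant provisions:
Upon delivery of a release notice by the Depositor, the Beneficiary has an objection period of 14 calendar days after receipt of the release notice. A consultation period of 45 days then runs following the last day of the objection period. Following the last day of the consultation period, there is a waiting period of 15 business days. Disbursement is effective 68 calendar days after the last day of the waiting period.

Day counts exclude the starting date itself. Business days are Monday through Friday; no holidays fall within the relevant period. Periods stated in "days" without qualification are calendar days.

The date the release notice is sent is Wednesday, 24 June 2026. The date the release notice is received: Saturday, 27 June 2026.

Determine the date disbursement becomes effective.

Adding 14 calendar days to 27 June 2026 gives 11 July 2026, which is the last day of the objection period.
Adding 45 calendar days to 11 July 2026 gives 25 August 2026, which is the last day of the consultation period.
The last day of the waiting period: 15 business days after Tuesday, 25 August 2026, skipping weekends — Aug 26, Aug 27, Aug 28, Aug 31, …, Sep 11, Sep 14, Sep 15 — lands on Tuesday, 15 September 2026.
The date disbursement becomes effective: 15 September 2026 + 68 days = 22 November 2026.

22 November 2026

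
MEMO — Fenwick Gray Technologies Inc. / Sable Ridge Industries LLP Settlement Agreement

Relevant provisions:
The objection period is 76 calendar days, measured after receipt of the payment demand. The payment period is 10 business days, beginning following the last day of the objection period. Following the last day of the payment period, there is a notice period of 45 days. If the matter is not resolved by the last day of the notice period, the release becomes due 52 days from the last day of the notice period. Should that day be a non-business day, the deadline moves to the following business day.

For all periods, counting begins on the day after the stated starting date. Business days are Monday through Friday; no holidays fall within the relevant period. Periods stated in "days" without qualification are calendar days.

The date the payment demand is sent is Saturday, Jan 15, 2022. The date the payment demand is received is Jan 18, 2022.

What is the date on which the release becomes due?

Jul 25, 2022

Adding 76 calendar days to Jan 18, 2022 gives Apr 4, 2022, which is the last day of the objection period.
The last day of the payment period: 10 business days after Monday, Apr 4, 2022, skipping weekends — Apr 5, Apr 6, Apr 7, Apr 8, Apr 11, Apr 12, Apr 13, Apr 14, Apr 15, Apr 18 — lands on Monday, Apr 18, 2022.
The last day of the notice period: 45 calendar days after Apr 18, 2022 is Jun 2, 2022.
The date on which the release becomes due: Jun 2, 2022 + 52 days = Jul 24, 2022. That falls on a Sunday, so it rolls to the next business day, Monday, Jul 25, 2022.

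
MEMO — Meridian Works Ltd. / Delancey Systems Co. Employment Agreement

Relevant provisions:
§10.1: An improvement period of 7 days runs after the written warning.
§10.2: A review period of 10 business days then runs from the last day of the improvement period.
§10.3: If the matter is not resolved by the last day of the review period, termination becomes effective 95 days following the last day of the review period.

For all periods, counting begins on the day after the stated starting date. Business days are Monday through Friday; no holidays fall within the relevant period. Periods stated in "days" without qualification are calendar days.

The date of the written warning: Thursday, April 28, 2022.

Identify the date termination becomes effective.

Adding 7 calendar days to April 28, 2022 gives May 5, 2022, which is the last day of the improvement period.
The last day of the review period: 10 business days after Thursday, May 5, 2022, skipping weekends — May 6, May 9, May 10, May 11, May 12, May 13, May 16, May 17, May 18, May 19 — lands on Thursday, May 19, 2022.
Adding 95 calendar days to May 19, 2022 gives August 22, 2022, which is the date termination becomes effective.

August 22, 2022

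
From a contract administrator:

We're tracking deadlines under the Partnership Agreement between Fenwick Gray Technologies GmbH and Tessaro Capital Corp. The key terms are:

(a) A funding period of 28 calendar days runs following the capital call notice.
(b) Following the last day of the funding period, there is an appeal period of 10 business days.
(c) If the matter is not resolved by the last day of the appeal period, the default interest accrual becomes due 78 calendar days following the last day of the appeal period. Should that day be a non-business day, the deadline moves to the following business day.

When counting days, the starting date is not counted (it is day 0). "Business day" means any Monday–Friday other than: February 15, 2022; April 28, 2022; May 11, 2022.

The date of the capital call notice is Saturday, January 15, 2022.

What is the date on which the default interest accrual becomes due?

The last day of the funding period: 28 calendar days after January 15, 2022 is February 12, 2022.
The last day of the appeal period: 10 business days after Saturday, February 12, 2022, skipping weekends and the listed holiday on Feb 15 — Feb 14, Feb 16, Feb 17, Feb 18, Feb 21, Feb 22, Feb 23, Feb 24, Feb 25, Feb 28 — lands on Monday, February 28, 2022.
The date on which the default interest accrual becomes due: February 28, 2022 + 78 days = May 17, 2022. May 17, 2022 is a Tuesday and is not a listed holiday, so no roll-forward applies.

May 17, 2022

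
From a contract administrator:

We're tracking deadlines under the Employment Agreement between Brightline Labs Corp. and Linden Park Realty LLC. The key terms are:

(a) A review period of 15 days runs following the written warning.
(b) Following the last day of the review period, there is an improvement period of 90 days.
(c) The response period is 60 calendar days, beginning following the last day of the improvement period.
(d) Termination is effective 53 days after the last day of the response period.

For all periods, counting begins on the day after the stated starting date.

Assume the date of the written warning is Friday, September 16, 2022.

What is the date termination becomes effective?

April 22, 2023

Adding 15 calendar days to September 16, 2022 gives October 1, 2022, which is the last day of the review period.
The last day of the improvement period: 90 calendar days after October 1, 2022 is December 30, 2022.
The last day of the response period: December 30, 2022 + 60 days = February 28, 2023.
The date termination becomes effective: February 28, 2023 + 53 days = April 22, 2023.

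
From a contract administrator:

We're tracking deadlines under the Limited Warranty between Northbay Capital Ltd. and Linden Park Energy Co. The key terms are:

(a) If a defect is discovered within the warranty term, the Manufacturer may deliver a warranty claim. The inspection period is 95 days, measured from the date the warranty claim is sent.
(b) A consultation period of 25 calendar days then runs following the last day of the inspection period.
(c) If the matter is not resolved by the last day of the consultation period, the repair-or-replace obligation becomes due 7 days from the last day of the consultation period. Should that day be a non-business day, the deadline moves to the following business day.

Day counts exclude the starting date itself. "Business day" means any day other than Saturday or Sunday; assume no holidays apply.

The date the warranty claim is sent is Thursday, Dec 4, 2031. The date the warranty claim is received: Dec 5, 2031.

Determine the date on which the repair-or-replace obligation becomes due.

Apr 9, 2032

The last day of the inspection period: 95 calendar days after Dec 4, 2031 is Mar 8, 2032.
The last day of the consultation period: 25 calendar days after Mar 8, 2032 is Apr 2, 2032.
The date on which the repair-or-replace obligation becomes due: 7 calendar days after Apr 2, 2032 is Apr 9, 2032. Apr 9, 2032 is a Friday, so no roll-forward applies.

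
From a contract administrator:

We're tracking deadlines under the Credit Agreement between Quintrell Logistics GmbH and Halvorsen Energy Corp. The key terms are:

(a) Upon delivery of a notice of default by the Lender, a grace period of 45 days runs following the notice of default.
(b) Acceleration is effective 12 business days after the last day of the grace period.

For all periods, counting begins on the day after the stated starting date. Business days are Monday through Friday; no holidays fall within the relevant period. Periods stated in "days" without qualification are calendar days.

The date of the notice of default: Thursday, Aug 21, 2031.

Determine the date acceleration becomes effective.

The last day of the grace period: Aug 21, 2031 + 45 days = Oct 5, 2031.
The date acceleration becomes effective: 12 business days after Sunday, Oct 5, 2031, skipping weekends — Oct 6, Oct 7, Oct 8, Oct 9, …, Oct 17, Oct 20, Oct 21 — lands on Tuesday, Oct 21, 2031.

Oct 21, 2031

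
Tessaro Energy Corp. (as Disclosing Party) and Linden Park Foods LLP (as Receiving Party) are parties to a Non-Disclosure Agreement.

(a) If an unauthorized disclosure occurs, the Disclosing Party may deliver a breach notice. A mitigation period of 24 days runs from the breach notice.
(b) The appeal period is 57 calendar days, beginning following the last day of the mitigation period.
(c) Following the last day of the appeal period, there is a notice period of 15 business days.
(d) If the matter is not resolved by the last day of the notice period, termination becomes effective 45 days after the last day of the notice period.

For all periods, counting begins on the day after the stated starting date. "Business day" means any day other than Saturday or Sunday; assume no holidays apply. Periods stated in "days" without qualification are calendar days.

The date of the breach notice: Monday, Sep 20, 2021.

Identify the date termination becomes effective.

Adding 24 calendar days to Sep 20, 2021 gives Oct 14, 2021, which is the last day of the mitigation period.
Adding 57 calendar days to Oct 14, 2021 gives Dec 10, 2021, which is the last day of the appeal period.
The last day of the notice period: 15 business days after Friday, Dec 10, 2021, skipping weekends — Dec 13, Dec 14, Dec 15, Dec 16, …, Dec 29, Dec 30, Dec 31 — lands on Friday, Dec 31, 2021.
The date termination becomes effective: Dec 31, 2021 + 45 days = Feb 14, 2022.

Feb 14, 2022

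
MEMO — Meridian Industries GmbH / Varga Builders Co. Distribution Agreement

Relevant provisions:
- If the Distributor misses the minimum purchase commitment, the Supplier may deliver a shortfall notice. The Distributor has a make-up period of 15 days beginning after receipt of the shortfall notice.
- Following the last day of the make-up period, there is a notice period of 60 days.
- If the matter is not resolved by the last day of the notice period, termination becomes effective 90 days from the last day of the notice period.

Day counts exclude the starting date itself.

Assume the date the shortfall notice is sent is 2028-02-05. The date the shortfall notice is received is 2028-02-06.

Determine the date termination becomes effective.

2028-07-20

The last day of the make-up period: 15 calendar days after 2028-02-06 is 2028-02-21.
The last day of the notice period: 2028-02-21 + 60 days = 2028-04-21.
The date termination becomes effective: 2028-04-21 + 90 days = 2028-07-20.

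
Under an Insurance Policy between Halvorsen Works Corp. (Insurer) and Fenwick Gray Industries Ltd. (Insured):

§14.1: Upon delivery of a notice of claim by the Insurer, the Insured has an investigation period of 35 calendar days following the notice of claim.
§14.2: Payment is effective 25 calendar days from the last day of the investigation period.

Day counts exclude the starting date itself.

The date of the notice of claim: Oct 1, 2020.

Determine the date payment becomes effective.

Nov 30, 2020

The last day of the investigation period: Oct 1, 2020 + 35 days = Nov 5, 2020.
Adding 25 calendar days to Nov 5, 2020 gives Nov 30, 2020, which is the date payment becomes effective.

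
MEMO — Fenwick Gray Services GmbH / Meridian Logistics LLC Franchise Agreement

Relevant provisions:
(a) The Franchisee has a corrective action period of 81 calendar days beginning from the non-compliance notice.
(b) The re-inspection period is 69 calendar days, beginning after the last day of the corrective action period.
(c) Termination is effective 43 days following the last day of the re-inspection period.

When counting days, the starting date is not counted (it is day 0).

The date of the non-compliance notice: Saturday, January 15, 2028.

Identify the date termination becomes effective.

July 26, 2028

Adding 81 calendar days to January 15, 2028 gives April 5, 2028, which is the last day of the corrective action period.
Adding 69 calendar days to April 5, 2028 gives June 13, 2028, which is the last day of the re-inspection period.
The date termination becomes effective: June 13, 2028 + 43 days = July 26, 2028.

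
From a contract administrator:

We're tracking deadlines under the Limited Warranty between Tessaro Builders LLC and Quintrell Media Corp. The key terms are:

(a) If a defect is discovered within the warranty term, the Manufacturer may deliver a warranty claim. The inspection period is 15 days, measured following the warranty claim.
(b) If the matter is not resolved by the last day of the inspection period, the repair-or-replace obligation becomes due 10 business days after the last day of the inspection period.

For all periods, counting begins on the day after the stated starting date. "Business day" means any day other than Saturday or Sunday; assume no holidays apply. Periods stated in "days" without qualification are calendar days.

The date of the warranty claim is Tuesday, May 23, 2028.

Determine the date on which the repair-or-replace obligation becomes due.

June 21, 2028

Adding 15 calendar days to May 23, 2028 gives June 7, 2028, which is the last day of the inspection period.
The date on which the repair-or-replace obligation becomes due: 10 business days after Wednesday, June 7, 2028, skipping weekends — Jun 8, Jun 9, Jun 12, Jun 13, Jun 14, Jun 15, Jun 16, Jun 19, Jun 20, Jun 21 — lands on Wednesday, June 21, 2028.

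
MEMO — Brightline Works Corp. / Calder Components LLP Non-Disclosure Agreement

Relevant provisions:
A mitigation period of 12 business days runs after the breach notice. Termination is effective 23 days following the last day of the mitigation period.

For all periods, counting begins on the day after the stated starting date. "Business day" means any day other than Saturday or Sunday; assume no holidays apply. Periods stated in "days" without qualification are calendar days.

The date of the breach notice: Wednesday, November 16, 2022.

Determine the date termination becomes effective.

December 25, 2022

The last day of the mitigation period: counting 12 business days from Wednesday, November 16, 2022 (Nov 17, Nov 18, Nov 21, Nov 22, …, Nov 30, Dec 1, Dec 2, skipping weekends) reaches Friday, December 2, 2022.
The date termination becomes effective: December 2, 2022 + 23 days = December 25, 2022.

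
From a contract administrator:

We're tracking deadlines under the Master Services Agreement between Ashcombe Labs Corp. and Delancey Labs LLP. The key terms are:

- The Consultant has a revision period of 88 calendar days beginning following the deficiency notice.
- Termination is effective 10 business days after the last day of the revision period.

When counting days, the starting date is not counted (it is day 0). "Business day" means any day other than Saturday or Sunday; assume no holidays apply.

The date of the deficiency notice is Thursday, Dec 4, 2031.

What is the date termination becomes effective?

Adding 88 calendar days to Dec 4, 2031 gives Mar 1, 2032, which is the last day of the revision period.
The date termination becomes effective: 10 business days after Monday, Mar 1, 2032, skipping weekends — Mar 2, Mar 3, Mar 4, Mar 5, Mar 8, Mar 9, Mar 10, Mar 11, Mar 12, Mar 15 — lands on Monday, Mar 15, 2032.

Mar 15, 2032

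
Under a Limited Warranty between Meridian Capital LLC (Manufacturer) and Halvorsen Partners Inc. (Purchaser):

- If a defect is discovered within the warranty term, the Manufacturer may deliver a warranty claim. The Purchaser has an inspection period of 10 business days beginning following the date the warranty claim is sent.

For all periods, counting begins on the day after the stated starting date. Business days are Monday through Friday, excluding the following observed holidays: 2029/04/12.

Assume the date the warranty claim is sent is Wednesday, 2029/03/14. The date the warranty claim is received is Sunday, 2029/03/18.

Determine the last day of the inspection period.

The last day of the inspection period: counting 10 business days from Wednesday, 2029/03/14 (Mar 15, Mar 16, Mar 19, Mar 20, Mar 21, Mar 22, Mar 23, Mar 26, Mar 27, Mar 28, skipping weekends) reaches Wednesday, 2029/03/28.

2029/03/28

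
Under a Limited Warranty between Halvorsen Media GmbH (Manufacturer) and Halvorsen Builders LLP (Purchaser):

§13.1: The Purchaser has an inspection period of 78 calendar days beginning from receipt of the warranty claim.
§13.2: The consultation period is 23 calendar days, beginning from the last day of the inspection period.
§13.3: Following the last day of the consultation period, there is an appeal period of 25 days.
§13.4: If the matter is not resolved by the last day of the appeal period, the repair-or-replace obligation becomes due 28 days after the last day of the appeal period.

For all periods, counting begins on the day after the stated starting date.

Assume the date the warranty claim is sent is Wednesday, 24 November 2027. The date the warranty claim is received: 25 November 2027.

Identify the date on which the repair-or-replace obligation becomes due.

27 April 2028

The last day of the inspection period: 78 calendar days after 25 November 2027 is 11 February 2028.
The last day of the consultation period: 23 calendar days after 11 February 2028 is 5 March 2028.
The last day of the appeal period: 25 calendar days after 5 March 2028 is 30 March 2028.
The date on which the repair-or-replace obligation becomes due: 28 calendar days after 30 March 2028 is 27 April 2028.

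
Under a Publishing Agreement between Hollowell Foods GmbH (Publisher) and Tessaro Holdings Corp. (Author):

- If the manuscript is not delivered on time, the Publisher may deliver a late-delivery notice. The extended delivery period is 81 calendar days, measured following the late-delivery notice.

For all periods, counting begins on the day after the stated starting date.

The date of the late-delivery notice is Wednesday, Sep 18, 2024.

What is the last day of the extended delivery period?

Adding 81 calendar days to Sep 18, 2024 gives Dec 8, 2024, which is the last day of the extended delivery period.

Dec 8, 2024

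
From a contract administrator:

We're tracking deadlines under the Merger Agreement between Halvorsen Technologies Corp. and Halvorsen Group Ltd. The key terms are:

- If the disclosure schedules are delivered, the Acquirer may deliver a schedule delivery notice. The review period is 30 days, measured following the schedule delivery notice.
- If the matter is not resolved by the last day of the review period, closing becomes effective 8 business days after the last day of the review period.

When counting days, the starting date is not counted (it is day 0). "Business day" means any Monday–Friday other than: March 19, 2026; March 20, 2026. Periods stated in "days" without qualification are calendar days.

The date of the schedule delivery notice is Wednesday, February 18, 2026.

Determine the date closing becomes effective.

April 1, 2026

The last day of the review period: February 18, 2026 + 30 days = March 20, 2026.
The date closing becomes effective: counting 8 business days from Friday, March 20, 2026 (Mar 23, Mar 24, Mar 25, Mar 26, Mar 27, Mar 30, Mar 31, Apr 1, skipping weekends) reaches Wednesday, April 1, 2026.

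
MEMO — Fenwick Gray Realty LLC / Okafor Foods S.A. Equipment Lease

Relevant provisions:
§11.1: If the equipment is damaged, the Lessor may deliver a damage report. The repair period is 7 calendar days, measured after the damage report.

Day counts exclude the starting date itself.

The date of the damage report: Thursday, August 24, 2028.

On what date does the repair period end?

The last day of the repair period: August 24, 2028 + 7 days = August 31, 2028.

August 31, 2028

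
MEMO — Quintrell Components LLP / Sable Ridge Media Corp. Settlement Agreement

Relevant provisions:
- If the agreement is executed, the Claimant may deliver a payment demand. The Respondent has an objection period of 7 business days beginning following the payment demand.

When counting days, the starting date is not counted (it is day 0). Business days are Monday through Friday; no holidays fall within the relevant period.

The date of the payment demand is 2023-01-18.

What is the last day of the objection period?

2023-01-27

The last day of the objection period: counting 7 business days from Wednesday, 2023-01-18 (Jan 19, Jan 20, Jan 23, Jan 24, Jan 25, Jan 26, Jan 27, skipping weekends) reaches Friday, 2023-01-27.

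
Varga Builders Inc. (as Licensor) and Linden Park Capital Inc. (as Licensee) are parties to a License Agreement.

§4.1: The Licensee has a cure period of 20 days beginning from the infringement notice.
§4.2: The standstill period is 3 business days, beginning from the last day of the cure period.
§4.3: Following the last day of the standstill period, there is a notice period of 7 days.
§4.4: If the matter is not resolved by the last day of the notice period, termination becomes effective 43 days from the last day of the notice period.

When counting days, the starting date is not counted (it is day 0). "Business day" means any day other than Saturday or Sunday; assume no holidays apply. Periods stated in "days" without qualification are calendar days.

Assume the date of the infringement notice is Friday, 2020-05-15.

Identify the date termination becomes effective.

The last day of the cure period: 2020-05-15 + 20 days = 2020-06-04.
The last day of the standstill period: 3 business days after Thursday, 2020-06-04, skipping weekends — Jun 5, Jun 8, Jun 9 — lands on Tuesday, 2020-06-09.
The last day of the notice period: 7 calendar days after 2020-06-09 is 2020-06-16.
The date termination becomes effective: 2020-06-16 + 43 days = 2020-07-29.

2020-07-29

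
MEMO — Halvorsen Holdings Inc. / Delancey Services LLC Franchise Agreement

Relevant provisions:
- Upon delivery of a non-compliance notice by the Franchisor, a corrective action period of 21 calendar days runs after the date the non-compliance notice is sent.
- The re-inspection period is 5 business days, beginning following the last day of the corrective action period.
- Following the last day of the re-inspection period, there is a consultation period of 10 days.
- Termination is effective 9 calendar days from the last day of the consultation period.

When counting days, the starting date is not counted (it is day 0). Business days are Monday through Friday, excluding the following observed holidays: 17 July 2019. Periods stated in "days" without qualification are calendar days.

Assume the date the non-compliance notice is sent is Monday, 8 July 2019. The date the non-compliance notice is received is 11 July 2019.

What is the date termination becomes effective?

24 August 2019

The last day of the corrective action period: 21 calendar days after 8 July 2019 is 29 July 2019.
The last day of the re-inspection period: counting 5 business days from Monday, 29 July 2019 (Jul 30, Jul 31, Aug 1, Aug 2, Aug 5, skipping weekends) reaches Monday, 5 August 2019.
The last day of the consultation period: 10 calendar days after 5 August 2019 is 15 August 2019.
The date termination becomes effective: 9 calendar days after 15 August 2019 is 24 August 2019.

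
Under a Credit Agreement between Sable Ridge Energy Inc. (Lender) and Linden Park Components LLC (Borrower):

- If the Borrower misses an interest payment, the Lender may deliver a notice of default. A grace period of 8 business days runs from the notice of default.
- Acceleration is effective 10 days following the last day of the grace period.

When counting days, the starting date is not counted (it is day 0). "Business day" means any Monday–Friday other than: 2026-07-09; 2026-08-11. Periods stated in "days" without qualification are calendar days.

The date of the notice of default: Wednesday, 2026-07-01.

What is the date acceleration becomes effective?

2026-07-24

The last day of the grace period: counting 8 business days from Wednesday, 2026-07-01 (Jul 2, Jul 3, Jul 6, Jul 7, Jul 8, Jul 10, Jul 13, Jul 14, skipping weekends and the listed holiday on Jul 9) reaches Tuesday, 2026-07-14.
Adding 10 calendar days to 2026-07-14 gives 2026-07-24, which is the date acceleration becomes effective.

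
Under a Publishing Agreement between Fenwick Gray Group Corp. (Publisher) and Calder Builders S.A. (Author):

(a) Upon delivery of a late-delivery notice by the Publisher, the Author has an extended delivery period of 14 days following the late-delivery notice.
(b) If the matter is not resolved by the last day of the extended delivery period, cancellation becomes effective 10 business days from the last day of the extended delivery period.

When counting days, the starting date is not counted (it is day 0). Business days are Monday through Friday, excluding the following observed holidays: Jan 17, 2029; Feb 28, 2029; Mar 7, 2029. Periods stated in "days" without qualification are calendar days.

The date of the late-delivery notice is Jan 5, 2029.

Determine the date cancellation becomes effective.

Feb 2, 2029

The last day of the extended delivery period: Jan 5, 2029 + 14 days = Jan 19, 2029.
From Friday, Jan 19, 2029, 10 business days (Jan 22, Jan 23, Jan 24, Jan 25, Jan 26, Jan 29, Jan 30, Jan 31, Feb 1, Feb 2, skipping weekends) brings us to Friday, Feb 2, 2029, which is the date cancellation becomes effective.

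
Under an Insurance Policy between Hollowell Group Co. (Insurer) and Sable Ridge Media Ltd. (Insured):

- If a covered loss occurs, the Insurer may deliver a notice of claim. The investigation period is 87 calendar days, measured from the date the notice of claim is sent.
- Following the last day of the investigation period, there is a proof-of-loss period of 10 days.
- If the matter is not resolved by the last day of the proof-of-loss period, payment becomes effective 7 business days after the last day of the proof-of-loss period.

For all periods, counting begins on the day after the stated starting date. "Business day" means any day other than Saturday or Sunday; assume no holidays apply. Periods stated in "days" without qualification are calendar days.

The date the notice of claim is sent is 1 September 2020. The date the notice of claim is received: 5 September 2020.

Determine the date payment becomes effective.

The last day of the investigation period: 87 calendar days after 1 September 2020 is 27 November 2020.
The last day of the proof-of-loss period: 27 November 2020 + 10 days = 7 December 2020.
The date payment becomes effective: 7 business days after Monday, 7 December 2020, skipping weekends — Dec 8, Dec 9, Dec 10, Dec 11, Dec 14, Dec 15, Dec 16 — lands on Wednesday, 16 December 2020.

16 December 2020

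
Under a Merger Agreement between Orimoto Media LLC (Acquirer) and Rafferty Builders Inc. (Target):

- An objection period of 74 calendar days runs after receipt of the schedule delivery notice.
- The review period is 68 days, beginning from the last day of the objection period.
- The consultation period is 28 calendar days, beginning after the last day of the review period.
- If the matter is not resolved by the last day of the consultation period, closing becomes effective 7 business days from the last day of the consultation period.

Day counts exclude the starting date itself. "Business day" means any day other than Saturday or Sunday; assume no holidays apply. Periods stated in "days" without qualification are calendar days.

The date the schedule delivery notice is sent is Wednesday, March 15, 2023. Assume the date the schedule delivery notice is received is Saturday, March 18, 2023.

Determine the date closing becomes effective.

September 13, 2023

Adding 74 calendar days to March 18, 2023 gives May 31, 2023, which is the last day of the objection period.
Adding 68 calendar days to May 31, 2023 gives August 7, 2023, which is the last day of the review period.
The last day of the consultation period: August 7, 2023 + 28 days = September 4, 2023.
The date closing becomes effective: 7 business days after Monday, September 4, 2023, skipping weekends — Sep 5, Sep 6, Sep 7, Sep 8, Sep 11, Sep 12, Sep 13 — lands on Wednesday, September 13, 2023.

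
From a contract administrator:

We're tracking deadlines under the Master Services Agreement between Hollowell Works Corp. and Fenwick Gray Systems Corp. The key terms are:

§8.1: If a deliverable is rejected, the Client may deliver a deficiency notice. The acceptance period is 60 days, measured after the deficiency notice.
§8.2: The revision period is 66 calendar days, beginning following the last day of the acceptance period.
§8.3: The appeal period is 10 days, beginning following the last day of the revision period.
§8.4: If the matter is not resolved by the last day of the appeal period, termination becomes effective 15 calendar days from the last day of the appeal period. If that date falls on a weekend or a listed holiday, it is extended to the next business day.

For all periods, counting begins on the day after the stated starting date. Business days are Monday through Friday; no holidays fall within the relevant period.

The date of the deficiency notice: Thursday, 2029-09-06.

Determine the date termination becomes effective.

The last day of the acceptance period: 2029-09-06 + 60 days = 2029-11-05.
Adding 66 calendar days to 2029-11-05 gives 2030-01-10, which is the last day of the revision period.
The last day of the appeal period: 10 calendar days after 2030-01-10 is 2030-01-20.
The date termination becomes effective: 2030-01-20 + 15 days = 2030-02-04. 2030-02-04 is a Monday, so no roll-forward applies.

2030-02-04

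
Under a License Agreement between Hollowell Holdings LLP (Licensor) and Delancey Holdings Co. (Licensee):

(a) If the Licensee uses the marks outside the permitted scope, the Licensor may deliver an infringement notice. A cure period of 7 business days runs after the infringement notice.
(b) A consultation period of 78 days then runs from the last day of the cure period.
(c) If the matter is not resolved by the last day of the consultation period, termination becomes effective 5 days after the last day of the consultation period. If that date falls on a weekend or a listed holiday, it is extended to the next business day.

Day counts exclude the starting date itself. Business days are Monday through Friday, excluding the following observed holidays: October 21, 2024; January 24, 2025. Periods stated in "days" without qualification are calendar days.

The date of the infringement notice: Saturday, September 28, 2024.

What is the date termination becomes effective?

December 30, 2024

The last day of the cure period: 7 business days after Saturday, September 28, 2024, skipping weekends — Sep 30, Oct 1, Oct 2, Oct 3, Oct 4, Oct 7, Oct 8 — lands on Tuesday, October 8, 2024.
The last day of the consultation period: October 8, 2024 + 78 days = December 25, 2024.
The date termination becomes effective: 5 calendar days after December 25, 2024 is December 30, 2024. December 30, 2024 is a Monday and is not a listed holiday, so no roll-forward applies.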